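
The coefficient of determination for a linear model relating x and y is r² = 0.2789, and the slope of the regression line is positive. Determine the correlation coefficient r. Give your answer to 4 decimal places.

0.5281

|r| = √0.2789 = 0.5281
The association is positive, so r = 0.5281.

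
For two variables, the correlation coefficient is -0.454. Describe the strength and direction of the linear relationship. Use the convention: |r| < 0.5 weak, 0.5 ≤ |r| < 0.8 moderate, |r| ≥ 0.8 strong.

weak negative

r = -0.454 < 0 so the relationship is negative.
|r| = 0.454, which falls in the weak range.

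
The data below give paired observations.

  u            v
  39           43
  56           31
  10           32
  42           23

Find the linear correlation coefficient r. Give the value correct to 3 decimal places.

n = 4, Σu = 147, Σv = 129, Σu² = 6521, Σv² = 4363, Σuv = 4699
nΣuv − ΣuΣv = 18796 − 18963 = -167
nΣu² − (Σu)² = 26084 − 21609 = 4475; nΣv² − (Σv)² = 17452 − 16641 = 811
r = -167 / √(4475 × 811) = -167 / 1905.0525 ≈ -0.088

-0.088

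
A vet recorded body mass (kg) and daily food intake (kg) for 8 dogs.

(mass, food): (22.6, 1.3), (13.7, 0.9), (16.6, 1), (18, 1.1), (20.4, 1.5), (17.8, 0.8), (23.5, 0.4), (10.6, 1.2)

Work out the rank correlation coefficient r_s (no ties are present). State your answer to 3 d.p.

Rank mass: 7, 2, 3, 5, 6, 4, 8, 1
Rank food: 7, 3, 4, 5, 8, 2, 1, 6
d = rank(mass) − rank(food): 0, -1, -1, 0, -2, 2, 7, -5; Σd² = 84
ρ = 1 − 6Σd² / [n(n²−1)] = 1 − 6×84 / (8×63) = 1 − 504/504 ≈ 0.000

0.000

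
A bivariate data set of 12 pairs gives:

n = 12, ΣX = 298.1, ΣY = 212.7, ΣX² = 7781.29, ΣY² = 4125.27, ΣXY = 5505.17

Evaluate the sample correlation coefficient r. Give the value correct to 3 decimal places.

r = (nΣXY − ΣXΣY) / √[(nΣX² − (ΣX)²)(nΣY² − (ΣY)²)]
Numerator: 12×5505.17 − 298.1×212.7 = 2656.17
Denominator: √[(93375.48 − 88863.61)(49503.24 − 45241.29)] = √[4511.87 × 4261.95] = 4385.1299
r = 2656.17 / 4385.1299 ≈ 0.606

0.606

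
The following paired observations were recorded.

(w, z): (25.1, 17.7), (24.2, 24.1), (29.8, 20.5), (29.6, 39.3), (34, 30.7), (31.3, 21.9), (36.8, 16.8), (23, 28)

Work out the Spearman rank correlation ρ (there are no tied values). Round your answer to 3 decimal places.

-0.286

Rank w: 3, 2, 5, 4, 7, 6, 8, 1
Rank z: 2, 5, 3, 8, 7, 4, 1, 6
d = rank(w) − rank(z): 1, -3, 2, -4, 0, 2, 7, -5; Σd² = 108
ρ = 1 − 6Σd² / [n(n²−1)] = 1 − 6×108 / (8×63) = 1 − 648/504 ≈ -0.286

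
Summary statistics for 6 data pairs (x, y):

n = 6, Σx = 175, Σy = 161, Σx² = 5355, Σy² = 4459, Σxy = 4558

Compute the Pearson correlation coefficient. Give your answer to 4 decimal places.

r = (nΣxy − ΣxΣy) / √[(nΣx² − (Σx)²)(nΣy² − (Σy)²)]
Numerator: 6×4558 − 175×161 = -827
Denominator: √[(32130 − 30625)(26754 − 25921)] = √[1505 × 833] = 1119.6718
r = -827 / 1119.6718 ≈ -0.7386

-0.7386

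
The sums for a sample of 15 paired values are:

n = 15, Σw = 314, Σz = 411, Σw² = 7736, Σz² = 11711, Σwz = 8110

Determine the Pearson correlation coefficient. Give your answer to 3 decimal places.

-0.683

r = (nΣwz − ΣwΣz) / √[(nΣw² − (Σw)²)(nΣz² − (Σz)²)]
Numerator: 15×8110 − 314×411 = -7404
Denominator: √[(116040 − 98596)(175665 − 168921)] = √[17444 × 6744] = 10846.3052
r = -7404 / 10846.3052 ≈ -0.683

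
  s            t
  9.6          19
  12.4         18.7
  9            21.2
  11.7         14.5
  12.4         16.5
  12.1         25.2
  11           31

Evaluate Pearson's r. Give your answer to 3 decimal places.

n = 7, Σs = 78.2, Σt = 146.1, Σs² = 884.98, Σt² = 3238.67, Σst = 1625.25
nΣst − ΣsΣt = 11376.75 − 11425.02 = -48.27
nΣs² − (Σs)² = 6194.86 − 6115.24 = 79.62; nΣt² − (Σt)² = 22670.69 − 21345.21 = 1325.48
r = -48.27 / √(79.62 × 1325.48) = -48.27 / 324.8611 ≈ -0.149

-0.149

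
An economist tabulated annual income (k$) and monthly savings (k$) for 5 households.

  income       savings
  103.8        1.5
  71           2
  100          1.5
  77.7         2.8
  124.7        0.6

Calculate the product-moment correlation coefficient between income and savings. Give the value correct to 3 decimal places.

n = 5, Σx = 477.2, Σy = 8.4, Σx² = 47402.82, Σy² = 16.7, Σxy = 740.08
nΣxy − ΣxΣy = 3700.4 − 4008.48 = -308.08
nΣx² − (Σx)² = 237014.1 − 227719.84 = 9294.26; nΣy² − (Σy)² = 83.5 − 70.56 = 12.94
r = -308.08 / √(9294.26 × 12.94) = -308.08 / 346.7964 ≈ -0.888

-0.888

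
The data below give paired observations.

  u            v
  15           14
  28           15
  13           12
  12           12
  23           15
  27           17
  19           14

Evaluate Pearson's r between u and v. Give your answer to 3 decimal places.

n = 7, Σu = 137, Σv = 99, Σu² = 2941, Σv² = 1419, Σuv = 2000
nΣuv − ΣuΣv = 14000 − 13563 = 437
nΣu² − (Σu)² = 20587 − 18769 = 1818; nΣv² − (Σv)² = 9933 − 9801 = 132
r = 437 / √(1818 × 132) = 437 / 489.8735 ≈ 0.892

0.892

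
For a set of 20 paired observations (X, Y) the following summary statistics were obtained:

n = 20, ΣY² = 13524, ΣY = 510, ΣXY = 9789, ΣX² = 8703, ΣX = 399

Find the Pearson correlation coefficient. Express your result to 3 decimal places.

-0.621

r = (nΣXY − ΣXΣY) / √[(nΣX² − (ΣX)²)(nΣY² − (ΣY)²)]
Numerator: 20×9789 − 399×510 = -7710
Denominator: √[(174060 − 159201)(270480 − 260100)] = √[14859 × 10380] = 12419.1956
r = -7710 / 12419.1956 ≈ -0.621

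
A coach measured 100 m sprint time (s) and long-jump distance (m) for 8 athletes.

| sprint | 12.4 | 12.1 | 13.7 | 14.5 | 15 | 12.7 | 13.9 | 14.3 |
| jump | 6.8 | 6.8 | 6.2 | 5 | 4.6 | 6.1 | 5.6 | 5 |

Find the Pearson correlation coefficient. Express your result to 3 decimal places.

n = 8, Σx = 108.6, Σy = 46.1, Σx² = 1482.1, Σy² = 270.65, Σxy = 619.85
nΣxy − ΣxΣy = 4958.8 − 5006.46 = -47.66
nΣx² − (Σx)² = 11856.8 − 11793.96 = 62.84; nΣy² − (Σy)² = 2165.2 − 2125.21 = 39.99
r = -47.66 / √(62.84 × 39.99) = -47.66 / 50.1295 ≈ -0.951

-0.951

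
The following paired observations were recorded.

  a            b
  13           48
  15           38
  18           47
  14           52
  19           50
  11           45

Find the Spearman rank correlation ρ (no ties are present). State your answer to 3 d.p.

Rank a: 2, 4, 5, 3, 6, 1
Rank b: 4, 1, 3, 6, 5, 2
d = rank(a) − rank(b): -2, 3, 2, -3, 1, -1; Σd² = 28
ρ = 1 − 6Σd² / [n(n²−1)] = 1 − 6×28 / (6×35) = 1 − 168/210 ≈ 0.200

0.200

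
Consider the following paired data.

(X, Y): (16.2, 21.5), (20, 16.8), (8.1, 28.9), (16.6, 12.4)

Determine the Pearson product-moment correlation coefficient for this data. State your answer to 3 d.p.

n = 4, ΣX = 60.9, ΣY = 79.6, ΣX² = 1003.61, ΣY² = 1733.46, ΣXY = 1124.23
nΣXY − ΣXΣY = 4496.92 − 4847.64 = -350.72
nΣX² − (ΣX)² = 4014.44 − 3708.81 = 305.63; nΣY² − (ΣY)² = 6933.84 − 6336.16 = 597.68
r = -350.72 / √(305.63 × 597.68) = -350.72 / 427.3979 ≈ -0.821

-0.821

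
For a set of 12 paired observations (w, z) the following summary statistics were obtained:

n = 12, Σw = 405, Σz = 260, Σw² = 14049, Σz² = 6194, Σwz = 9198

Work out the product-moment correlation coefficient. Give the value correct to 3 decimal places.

r = (nΣwz − ΣwΣz) / √[(nΣw² − (Σw)²)(nΣz² − (Σz)²)]
Numerator: 12×9198 − 405×260 = 5076
Denominator: √[(168588 − 164025)(74328 − 67600)] = √[4563 × 6728] = 5540.7458
r = 5076 / 5540.7458 ≈ 0.916

0.916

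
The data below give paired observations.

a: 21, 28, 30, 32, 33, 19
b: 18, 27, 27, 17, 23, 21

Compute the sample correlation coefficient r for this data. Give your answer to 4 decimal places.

0.2607

n = 6, Σa = 163, Σb = 133, Σa² = 4599, Σb² = 3041, Σab = 3646
nΣab − ΣaΣb = 21876 − 21679 = 197
nΣa² − (Σa)² = 27594 − 26569 = 1025; nΣb² − (Σb)² = 18246 − 17689 = 557
r = 197 / √(1025 × 557) = 197 / 755.5958 ≈ 0.2607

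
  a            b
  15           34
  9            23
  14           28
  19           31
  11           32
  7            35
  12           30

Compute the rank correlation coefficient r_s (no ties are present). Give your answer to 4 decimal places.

Rank a: 6, 2, 5, 7, 3, 1, 4
Rank b: 6, 1, 2, 4, 5, 7, 3
d = rank(a) − rank(b): 0, 1, 3, 3, -2, -6, 1; Σd² = 60
ρ = 1 − 6Σd² / [n(n²−1)] = 1 − 6×60 / (7×48) = 1 − 360/336 ≈ -0.0714

-0.0714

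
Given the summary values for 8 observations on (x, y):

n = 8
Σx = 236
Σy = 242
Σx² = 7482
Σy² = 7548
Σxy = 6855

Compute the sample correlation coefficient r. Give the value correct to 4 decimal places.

r = (nΣxy − ΣxΣy) / √[(nΣx² − (Σx)²)(nΣy² − (Σy)²)]
Numerator: 8×6855 − 236×242 = -2272
Denominator: √[(59856 − 55696)(60384 − 58564)] = √[4160 × 1820] = 2751.5814
r = -2272 / 2751.5814 ≈ -0.8257

-0.8257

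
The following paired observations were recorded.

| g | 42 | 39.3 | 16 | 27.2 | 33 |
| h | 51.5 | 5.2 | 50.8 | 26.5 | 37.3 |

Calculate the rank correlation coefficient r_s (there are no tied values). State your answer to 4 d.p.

Rank g: 5, 4, 1, 2, 3
Rank h: 5, 1, 4, 2, 3
d = rank(g) − rank(h): 0, 3, -3, 0, 0; Σd² = 18
ρ = 1 − 6Σd² / [n(n²−1)] = 1 − 6×18 / (5×24) = 1 − 108/120 ≈ 0.1000

0.1000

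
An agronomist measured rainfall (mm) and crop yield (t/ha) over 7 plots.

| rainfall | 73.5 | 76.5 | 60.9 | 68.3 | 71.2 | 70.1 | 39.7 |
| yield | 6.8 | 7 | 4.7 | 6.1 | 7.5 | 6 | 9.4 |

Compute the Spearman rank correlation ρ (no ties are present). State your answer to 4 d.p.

Rank rainfall: 6, 7, 2, 3, 5, 4, 1
Rank yield: 4, 5, 1, 3, 6, 2, 7
d = rank(rainfall) − rank(yield): 2, 2, 1, 0, -1, 2, -6; Σd² = 50
ρ = 1 − 6Σd² / [n(n²−1)] = 1 − 6×50 / (7×48) = 1 − 300/336 ≈ 0.1071

0.1071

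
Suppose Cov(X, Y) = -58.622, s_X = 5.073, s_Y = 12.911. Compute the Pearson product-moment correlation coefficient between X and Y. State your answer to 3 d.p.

r = Cov(X,Y) / (s_X · s_Y) = -58.622 / (5.073 × 12.911)
  = -58.622 / 65.4975 ≈ -0.895

-0.895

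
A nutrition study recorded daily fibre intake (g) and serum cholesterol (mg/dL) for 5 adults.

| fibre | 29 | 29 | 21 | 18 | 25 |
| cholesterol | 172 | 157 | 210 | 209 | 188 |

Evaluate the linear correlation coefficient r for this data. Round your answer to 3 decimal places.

n = 5, Σx = 122, Σy = 936, Σx² = 3072, Σy² = 177358, Σxy = 22413
nΣxy − ΣxΣy = 112065 − 114192 = -2127
nΣx² − (Σx)² = 15360 − 14884 = 476; nΣy² − (Σy)² = 886790 − 876096 = 10694
r = -2127 / √(476 × 10694) = -2127 / 2256.1791 ≈ -0.943

-0.943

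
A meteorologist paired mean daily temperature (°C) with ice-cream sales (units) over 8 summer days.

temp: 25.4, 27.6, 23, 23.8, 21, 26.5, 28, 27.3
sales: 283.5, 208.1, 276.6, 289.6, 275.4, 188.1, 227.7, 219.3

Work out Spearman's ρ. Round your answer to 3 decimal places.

Rank temp: 4, 7, 2, 3, 1, 5, 8, 6
Rank sales: 7, 2, 6, 8, 5, 1, 4, 3
d = rank(temp) − rank(sales): -3, 5, -4, -5, -4, 4, 4, 3; Σd² = 132
ρ = 1 − 6Σd² / [n(n²−1)] = 1 − 6×132 / (8×63) = 1 − 792/504 ≈ -0.571

-0.571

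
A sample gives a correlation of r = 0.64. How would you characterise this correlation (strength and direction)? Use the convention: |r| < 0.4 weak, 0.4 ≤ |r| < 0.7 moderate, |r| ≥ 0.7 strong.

moderate positive

r = 0.64 > 0 so the relationship is positive.
|r| = 0.64, which falls in the moderate range.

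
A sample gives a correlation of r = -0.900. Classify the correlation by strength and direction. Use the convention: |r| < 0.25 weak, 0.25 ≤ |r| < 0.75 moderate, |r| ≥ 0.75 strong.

r = -0.900 < 0 so the relationship is negative.
|r| = 0.900, which falls in the strong range.

strong negative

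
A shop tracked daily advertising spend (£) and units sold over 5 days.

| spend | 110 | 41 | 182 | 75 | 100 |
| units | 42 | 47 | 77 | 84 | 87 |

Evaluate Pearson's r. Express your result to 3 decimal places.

n = 5, Σx = 508, Σy = 337, Σx² = 62530, Σy² = 24527, Σxy = 35561
nΣxy − ΣxΣy = 177805 − 171196 = 6609
nΣx² − (Σx)² = 312650 − 258064 = 54586; nΣy² − (Σy)² = 122635 − 113569 = 9066
r = 6609 / √(54586 × 9066) = 6609 / 22245.8238 ≈ 0.297

0.297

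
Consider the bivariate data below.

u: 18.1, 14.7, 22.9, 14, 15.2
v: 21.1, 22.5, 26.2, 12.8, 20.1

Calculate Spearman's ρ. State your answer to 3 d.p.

Rank u: 4, 2, 5, 1, 3
Rank v: 3, 4, 5, 1, 2
d = rank(u) − rank(v): 1, -2, 0, 0, 1; Σd² = 6
ρ = 1 − 6Σd² / [n(n²−1)] = 1 − 6×6 / (5×24) = 1 − 36/120 ≈ 0.700

0.700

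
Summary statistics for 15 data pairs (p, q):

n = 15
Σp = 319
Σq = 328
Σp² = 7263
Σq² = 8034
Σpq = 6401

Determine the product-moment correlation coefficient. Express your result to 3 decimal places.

r = (nΣpq − ΣpΣq) / √[(nΣp² − (Σp)²)(nΣq² − (Σq)²)]
Numerator: 15×6401 − 319×328 = -8617
Denominator: √[(108945 − 101761)(120510 − 107584)] = √[7184 × 12926] = 9636.4093
r = -8617 / 9636.4093 ≈ -0.894

-0.894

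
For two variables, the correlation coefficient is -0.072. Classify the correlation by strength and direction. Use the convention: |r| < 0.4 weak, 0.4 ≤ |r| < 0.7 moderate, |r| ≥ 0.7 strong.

weak negative

r = -0.072 < 0 so the relationship is negative.
|r| = 0.072, which falls in the weak range.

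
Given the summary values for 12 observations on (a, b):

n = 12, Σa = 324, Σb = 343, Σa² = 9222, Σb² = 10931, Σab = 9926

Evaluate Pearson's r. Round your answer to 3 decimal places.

0.910

r = (nΣab − ΣaΣb) / √[(nΣa² − (Σa)²)(nΣb² − (Σb)²)]
Numerator: 12×9926 − 324×343 = 7980
Denominator: √[(110664 − 104976)(131172 − 117649)] = √[5688 × 13523] = 8770.3377
r = 7980 / 8770.3377 ≈ 0.910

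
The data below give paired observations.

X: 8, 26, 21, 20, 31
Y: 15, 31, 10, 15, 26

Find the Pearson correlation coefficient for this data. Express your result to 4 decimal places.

n = 5, ΣX = 106, ΣY = 97, ΣX² = 2542, ΣY² = 2187, ΣXY = 2242
nΣXY − ΣXΣY = 11210 − 10282 = 928
nΣX² − (ΣX)² = 12710 − 11236 = 1474; nΣY² − (ΣY)² = 10935 − 9409 = 1526
r = 928 / √(1474 × 1526) = 928 / 1499.7746 ≈ 0.6188

0.6188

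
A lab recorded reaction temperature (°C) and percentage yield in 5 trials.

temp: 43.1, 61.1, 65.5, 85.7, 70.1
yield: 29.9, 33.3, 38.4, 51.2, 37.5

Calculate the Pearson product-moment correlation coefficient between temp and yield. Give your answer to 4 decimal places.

n = 5, Σx = 325.5, Σy = 190.3, Σx² = 22139.57, Σy² = 7505.15, Σxy = 12855.11
nΣxy − ΣxΣy = 64275.55 − 61942.65 = 2332.9
nΣx² − (Σx)² = 110697.85 − 105950.25 = 4747.6; nΣy² − (Σy)² = 37525.75 − 36214.09 = 1311.66
r = 2332.9 / √(4747.6 × 1311.66) = 2332.9 / 2495.4433 ≈ 0.9349

0.9349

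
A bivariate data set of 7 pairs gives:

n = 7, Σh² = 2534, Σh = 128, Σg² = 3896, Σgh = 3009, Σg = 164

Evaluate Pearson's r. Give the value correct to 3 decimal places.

r = (nΣgh − ΣgΣh) / √[(nΣg² − (Σg)²)(nΣh² − (Σh)²)]
Numerator: 7×3009 − 164×128 = 71
Denominator: √[(27272 − 26896)(17738 − 16384)] = √[376 × 1354] = 713.5152
r = 71 / 713.5152 ≈ 0.100

0.100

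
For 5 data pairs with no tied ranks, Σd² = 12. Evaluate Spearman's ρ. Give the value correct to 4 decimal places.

0.4000

ρ = 1 − 6Σd² / [n(n²−1)] = 1 − 6×12 / (5×24)
  = 1 − 72/120 = 1 − 0.60000 ≈ 0.4000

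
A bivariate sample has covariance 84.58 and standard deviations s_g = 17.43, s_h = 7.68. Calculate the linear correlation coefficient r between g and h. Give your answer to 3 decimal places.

r = Cov(g,h) / (s_g · s_h) = 84.58 / (17.43 × 7.68)
  = 84.58 / 133.8624 ≈ 0.632

0.632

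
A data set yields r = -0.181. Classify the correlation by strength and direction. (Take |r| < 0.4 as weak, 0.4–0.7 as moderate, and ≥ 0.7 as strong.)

weak negative

r = -0.181 < 0 so the relationship is negative.
|r| = 0.181, which falls in the weak range.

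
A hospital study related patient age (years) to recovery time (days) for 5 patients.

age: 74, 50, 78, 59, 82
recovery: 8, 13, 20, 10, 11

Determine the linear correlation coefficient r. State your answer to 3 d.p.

0.163

n = 5, Σx = 343, Σy = 62, Σx² = 24265, Σy² = 854, Σxy = 4294
nΣxy − ΣxΣy = 21470 − 21266 = 204
nΣx² − (Σx)² = 121325 − 117649 = 3676; nΣy² − (Σy)² = 4270 − 3844 = 426
r = 204 / √(3676 × 426) = 204 / 1251.3896 ≈ 0.163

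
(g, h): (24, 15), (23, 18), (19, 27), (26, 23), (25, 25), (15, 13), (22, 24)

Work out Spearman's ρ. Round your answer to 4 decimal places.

0.1429

Rank g: 5, 4, 2, 7, 6, 1, 3
Rank h: 2, 3, 7, 4, 6, 1, 5
d = rank(g) − rank(h): 3, 1, -5, 3, 0, 0, -2; Σd² = 48
ρ = 1 − 6Σd² / [n(n²−1)] = 1 − 6×48 / (7×48) = 1 − 288/336 ≈ 0.1429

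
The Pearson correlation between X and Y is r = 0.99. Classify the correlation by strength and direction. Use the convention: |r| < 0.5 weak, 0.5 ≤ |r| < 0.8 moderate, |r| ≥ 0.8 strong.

r = 0.99 > 0 so the relationship is positive.
|r| = 0.99, which falls in the strong range.

strong positive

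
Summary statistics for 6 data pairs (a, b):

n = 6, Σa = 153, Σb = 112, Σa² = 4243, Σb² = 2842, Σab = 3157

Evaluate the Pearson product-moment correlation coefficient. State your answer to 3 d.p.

0.594

r = (nΣab − ΣaΣb) / √[(nΣa² − (Σa)²)(nΣb² − (Σb)²)]
Numerator: 6×3157 − 153×112 = 1806
Denominator: √[(25458 − 23409)(17052 − 12544)] = √[2049 × 4508] = 3039.2256
r = 1806 / 3039.2256 ≈ 0.594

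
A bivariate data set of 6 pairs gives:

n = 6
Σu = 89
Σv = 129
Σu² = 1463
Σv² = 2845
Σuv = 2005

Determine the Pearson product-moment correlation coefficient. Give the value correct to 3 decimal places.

r = (nΣuv − ΣuΣv) / √[(nΣu² − (Σu)²)(nΣv² − (Σv)²)]
Numerator: 6×2005 − 89×129 = 549
Denominator: √[(8778 − 7921)(17070 − 16641)] = √[857 × 429] = 606.3440
r = 549 / 606.3440 ≈ 0.905

0.905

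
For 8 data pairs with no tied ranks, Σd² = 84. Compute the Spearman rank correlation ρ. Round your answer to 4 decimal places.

0.0000

ρ = 1 − 6Σd² / [n(n²−1)] = 1 − 6×84 / (8×63)
  = 1 − 504/504 = 1 − 1.00000 ≈ 0.0000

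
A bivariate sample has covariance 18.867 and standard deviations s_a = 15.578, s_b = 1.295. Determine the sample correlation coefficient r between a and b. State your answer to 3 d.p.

0.935

r = Cov(a,b) / (s_a · s_b) = 18.867 / (15.578 × 1.295)
  = 18.867 / 20.1735 ≈ 0.935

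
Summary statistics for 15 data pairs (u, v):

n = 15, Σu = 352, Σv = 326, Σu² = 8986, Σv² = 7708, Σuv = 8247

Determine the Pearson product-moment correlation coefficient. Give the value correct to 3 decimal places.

r = (nΣuv − ΣuΣv) / √[(nΣu² − (Σu)²)(nΣv² − (Σv)²)]
Numerator: 15×8247 − 352×326 = 8953
Denominator: √[(134790 − 123904)(115620 − 106276)] = √[10886 × 9344] = 10085.5731
r = 8953 / 10085.5731 ≈ 0.888

0.888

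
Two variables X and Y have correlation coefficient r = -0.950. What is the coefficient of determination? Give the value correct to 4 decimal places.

r² = (-0.950)² = 0.9025

0.9025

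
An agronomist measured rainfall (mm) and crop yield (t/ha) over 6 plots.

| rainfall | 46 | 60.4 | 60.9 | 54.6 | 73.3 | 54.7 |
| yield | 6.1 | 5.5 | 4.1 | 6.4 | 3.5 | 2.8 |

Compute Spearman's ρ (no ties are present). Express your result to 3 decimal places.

Rank rainfall: 1, 4, 5, 2, 6, 3
Rank yield: 5, 4, 3, 6, 2, 1
d = rank(rainfall) − rank(yield): -4, 0, 2, -4, 4, 2; Σd² = 56
ρ = 1 − 6Σd² / [n(n²−1)] = 1 − 6×56 / (6×35) = 1 − 336/210 ≈ -0.600

-0.600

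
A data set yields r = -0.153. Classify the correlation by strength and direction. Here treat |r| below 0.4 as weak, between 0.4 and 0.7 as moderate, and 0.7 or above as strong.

weak negative

r = -0.153 < 0 so the relationship is negative.
|r| = 0.153, which falls in the weak range.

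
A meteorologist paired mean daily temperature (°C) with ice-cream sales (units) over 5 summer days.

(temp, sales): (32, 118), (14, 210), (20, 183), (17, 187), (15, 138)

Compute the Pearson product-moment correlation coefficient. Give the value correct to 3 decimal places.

-0.687

n = 5, Σx = 98, Σy = 836, Σx² = 2134, Σy² = 145526, Σxy = 15625
nΣxy − ΣxΣy = 78125 − 81928 = -3803
nΣx² − (Σx)² = 10670 − 9604 = 1066; nΣy² − (Σy)² = 727630 − 698896 = 28734
r = -3803 / √(1066 × 28734) = -3803 / 5534.4778 ≈ -0.687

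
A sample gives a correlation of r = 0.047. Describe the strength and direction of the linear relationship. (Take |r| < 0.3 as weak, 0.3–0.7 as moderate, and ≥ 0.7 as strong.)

weak positive

r = 0.047 > 0 so the relationship is positive.
|r| = 0.047, which falls in the weak range.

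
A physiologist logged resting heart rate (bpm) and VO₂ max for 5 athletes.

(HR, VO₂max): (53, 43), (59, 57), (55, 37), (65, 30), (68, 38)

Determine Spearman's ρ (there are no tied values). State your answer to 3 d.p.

-0.300

Rank HR: 1, 3, 2, 4, 5
Rank VO₂max: 4, 5, 2, 1, 3
d = rank(HR) − rank(VO₂max): -3, -2, 0, 3, 2; Σd² = 26
ρ = 1 − 6Σd² / [n(n²−1)] = 1 − 6×26 / (5×24) = 1 − 156/120 ≈ -0.300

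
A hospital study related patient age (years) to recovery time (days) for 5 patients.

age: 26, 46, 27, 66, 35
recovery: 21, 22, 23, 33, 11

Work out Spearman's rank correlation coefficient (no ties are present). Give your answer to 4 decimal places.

0.5000

Rank age: 1, 4, 2, 5, 3
Rank recovery: 2, 3, 4, 5, 1
d = rank(age) − rank(recovery): -1, 1, -2, 0, 2; Σd² = 10
ρ = 1 − 6Σd² / [n(n²−1)] = 1 − 6×10 / (5×24) = 1 − 60/120 ≈ 0.5000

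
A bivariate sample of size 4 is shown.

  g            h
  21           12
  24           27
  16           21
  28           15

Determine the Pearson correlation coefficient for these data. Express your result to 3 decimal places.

n = 4, Σg = 89, Σh = 75, Σg² = 2057, Σh² = 1539, Σgh = 1656
nΣgh − ΣgΣh = 6624 − 6675 = -51
nΣg² − (Σg)² = 8228 − 7921 = 307; nΣh² − (Σh)² = 6156 − 5625 = 531
r = -51 / √(307 × 531) = -51 / 403.7536 ≈ -0.126

-0.126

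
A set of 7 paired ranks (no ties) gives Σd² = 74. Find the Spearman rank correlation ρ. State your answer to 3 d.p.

ρ = 1 − 6Σd² / [n(n²−1)] = 1 − 6×74 / (7×48)
  = 1 − 444/336 = 1 − 1.3214 ≈ -0.321

-0.321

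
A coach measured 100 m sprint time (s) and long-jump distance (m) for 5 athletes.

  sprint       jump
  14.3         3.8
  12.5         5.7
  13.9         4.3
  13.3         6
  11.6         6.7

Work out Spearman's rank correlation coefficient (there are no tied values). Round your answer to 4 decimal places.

-0.9000

Rank sprint: 5, 2, 4, 3, 1
Rank jump: 1, 3, 2, 4, 5
d = rank(sprint) − rank(jump): 4, -1, 2, -1, -4; Σd² = 38
ρ = 1 − 6Σd² / [n(n²−1)] = 1 − 6×38 / (5×24) = 1 − 228/120 ≈ -0.9000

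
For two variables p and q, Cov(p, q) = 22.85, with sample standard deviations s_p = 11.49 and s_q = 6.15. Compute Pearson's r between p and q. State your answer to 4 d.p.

0.3234

r = Cov(p,q) / (s_p · s_q) = 22.85 / (11.49 × 6.15)
  = 22.85 / 70.6635 ≈ 0.3234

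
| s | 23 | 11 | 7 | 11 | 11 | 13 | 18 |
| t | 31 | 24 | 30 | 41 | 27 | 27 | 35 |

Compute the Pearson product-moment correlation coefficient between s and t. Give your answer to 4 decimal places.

0.1567

n = 7, Σs = 94, Σt = 215, Σs² = 1434, Σt² = 6801, Σst = 2916
nΣst − ΣsΣt = 20412 − 20210 = 202
nΣs² − (Σs)² = 10038 − 8836 = 1202; nΣt² − (Σt)² = 47607 − 46225 = 1382
r = 202 / √(1202 × 1382) = 202 / 1288.8615 ≈ 0.1567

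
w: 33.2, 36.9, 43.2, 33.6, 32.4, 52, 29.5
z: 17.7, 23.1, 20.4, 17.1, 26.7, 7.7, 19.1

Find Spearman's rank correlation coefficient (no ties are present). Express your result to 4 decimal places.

Rank w: 3, 5, 6, 4, 2, 7, 1
Rank z: 3, 6, 5, 2, 7, 1, 4
d = rank(w) − rank(z): 0, -1, 1, 2, -5, 6, -3; Σd² = 76
ρ = 1 − 6Σd² / [n(n²−1)] = 1 − 6×76 / (7×48) = 1 − 456/336 ≈ -0.3571

-0.3571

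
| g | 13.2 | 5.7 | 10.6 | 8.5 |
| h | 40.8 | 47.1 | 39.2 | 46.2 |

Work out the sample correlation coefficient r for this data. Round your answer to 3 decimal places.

n = 4, Σg = 38, Σh = 173.3, Σg² = 391.34, Σh² = 7554.13, Σgh = 1615.25
nΣgh − ΣgΣh = 6461 − 6585.4 = -124.4
nΣg² − (Σg)² = 1565.36 − 1444 = 121.36; nΣh² − (Σh)² = 30216.52 − 30032.89 = 183.63
r = -124.4 / √(121.36 × 183.63) = -124.4 / 149.2827 ≈ -0.833

-0.833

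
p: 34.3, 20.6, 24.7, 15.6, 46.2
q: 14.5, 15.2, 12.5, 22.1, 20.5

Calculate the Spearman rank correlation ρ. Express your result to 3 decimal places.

-0.300

Rank p: 4, 2, 3, 1, 5
Rank q: 2, 3, 1, 5, 4
d = rank(p) − rank(q): 2, -1, 2, -4, 1; Σd² = 26
ρ = 1 − 6Σd² / [n(n²−1)] = 1 − 6×26 / (5×24) = 1 − 156/120 ≈ -0.300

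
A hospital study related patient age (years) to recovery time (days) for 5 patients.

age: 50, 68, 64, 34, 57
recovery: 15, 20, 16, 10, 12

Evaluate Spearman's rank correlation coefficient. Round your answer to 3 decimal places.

Rank age: 2, 5, 4, 1, 3
Rank recovery: 3, 5, 4, 1, 2
d = rank(age) − rank(recovery): -1, 0, 0, 0, 1; Σd² = 2
ρ = 1 − 6Σd² / [n(n²−1)] = 1 − 6×2 / (5×24) = 1 − 12/120 ≈ 0.900

0.900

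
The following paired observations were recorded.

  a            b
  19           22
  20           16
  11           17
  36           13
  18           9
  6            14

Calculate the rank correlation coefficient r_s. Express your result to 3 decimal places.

Rank a: 4, 5, 2, 6, 3, 1
Rank b: 6, 4, 5, 2, 1, 3
d = rank(a) − rank(b): -2, 1, -3, 4, 2, -2; Σd² = 38
ρ = 1 − 6Σd² / [n(n²−1)] = 1 − 6×38 / (6×35) = 1 − 228/210 ≈ -0.086

-0.086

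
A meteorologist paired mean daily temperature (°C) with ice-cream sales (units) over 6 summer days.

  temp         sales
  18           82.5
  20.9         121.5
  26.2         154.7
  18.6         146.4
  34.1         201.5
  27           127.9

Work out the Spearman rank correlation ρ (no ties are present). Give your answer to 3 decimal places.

Rank temp: 1, 3, 4, 2, 6, 5
Rank sales: 1, 2, 5, 4, 6, 3
d = rank(temp) − rank(sales): 0, 1, -1, -2, 0, 2; Σd² = 10
ρ = 1 − 6Σd² / [n(n²−1)] = 1 − 6×10 / (6×35) = 1 − 60/210 ≈ 0.714

0.714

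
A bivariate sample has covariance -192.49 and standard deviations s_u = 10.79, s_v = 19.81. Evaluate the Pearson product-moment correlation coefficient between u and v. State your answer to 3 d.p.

r = Cov(u,v) / (s_u · s_v) = -192.49 / (10.79 × 19.81)
  = -192.49 / 213.7499 ≈ -0.901

-0.901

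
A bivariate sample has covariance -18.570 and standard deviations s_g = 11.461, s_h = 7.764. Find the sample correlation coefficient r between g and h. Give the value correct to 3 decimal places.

r = Cov(g,h) / (s_g · s_h) = -18.570 / (11.461 × 7.764)
  = -18.570 / 88.9832 ≈ -0.209

-0.209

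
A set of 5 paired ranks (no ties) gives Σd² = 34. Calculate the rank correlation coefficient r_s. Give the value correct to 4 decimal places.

ρ = 1 − 6Σd² / [n(n²−1)] = 1 − 6×34 / (5×24)
  = 1 − 204/120 = 1 − 1.70000 ≈ -0.7000

-0.7000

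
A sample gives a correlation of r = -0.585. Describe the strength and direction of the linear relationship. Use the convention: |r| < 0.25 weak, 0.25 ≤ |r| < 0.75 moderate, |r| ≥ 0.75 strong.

r = -0.585 < 0 so the relationship is negative.
|r| = 0.585, which falls in the moderate range.

moderate negative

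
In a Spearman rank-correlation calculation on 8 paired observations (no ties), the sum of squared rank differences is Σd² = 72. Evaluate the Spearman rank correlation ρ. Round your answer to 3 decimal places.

0.143

ρ = 1 − 6Σd² / [n(n²−1)] = 1 − 6×72 / (8×63)
  = 1 − 432/504 = 1 − 0.8571 ≈ 0.143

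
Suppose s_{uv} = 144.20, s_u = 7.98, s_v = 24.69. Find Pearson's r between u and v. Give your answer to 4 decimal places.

0.7319

r = Cov(u,v) / (s_u · s_v) = 144.20 / (7.98 × 24.69)
  = 144.20 / 197.0262 ≈ 0.7319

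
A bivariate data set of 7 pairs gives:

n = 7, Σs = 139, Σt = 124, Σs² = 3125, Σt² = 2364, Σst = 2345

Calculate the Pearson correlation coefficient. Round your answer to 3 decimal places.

r = (nΣst − ΣsΣt) / √[(nΣs² − (Σs)²)(nΣt² − (Σt)²)]
Numerator: 7×2345 − 139×124 = -821
Denominator: √[(21875 − 19321)(16548 − 15376)] = √[2554 × 1172] = 1730.1121
r = -821 / 1730.1121 ≈ -0.475

-0.475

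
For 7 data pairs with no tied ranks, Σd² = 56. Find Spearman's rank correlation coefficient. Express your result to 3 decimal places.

ρ = 1 − 6Σd² / [n(n²−1)] = 1 − 6×56 / (7×48)
  = 1 − 336/336 = 1 − 1.0000 ≈ 0.000

0.000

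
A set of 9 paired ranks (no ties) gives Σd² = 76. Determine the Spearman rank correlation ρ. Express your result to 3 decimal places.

ρ = 1 − 6Σd² / [n(n²−1)] = 1 − 6×76 / (9×80)
  = 1 − 456/720 = 1 − 0.6333 ≈ 0.367

0.367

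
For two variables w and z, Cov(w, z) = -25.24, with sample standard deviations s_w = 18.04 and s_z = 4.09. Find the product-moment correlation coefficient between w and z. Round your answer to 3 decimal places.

-0.342

r = Cov(w,z) / (s_w · s_z) = -25.24 / (18.04 × 4.09)
  = -25.24 / 73.7836 ≈ -0.342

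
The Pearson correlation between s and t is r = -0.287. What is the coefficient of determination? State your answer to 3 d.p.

0.082

r² = (-0.287)² = 0.082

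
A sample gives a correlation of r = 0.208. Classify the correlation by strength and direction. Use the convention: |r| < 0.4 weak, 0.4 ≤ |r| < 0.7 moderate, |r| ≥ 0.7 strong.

r = 0.208 > 0 so the relationship is positive.
|r| = 0.208, which falls in the weak range.

weak positive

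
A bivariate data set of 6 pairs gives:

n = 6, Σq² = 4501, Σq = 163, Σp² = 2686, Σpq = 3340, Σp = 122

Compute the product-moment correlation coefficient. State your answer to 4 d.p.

0.2099

r = (nΣpq − ΣpΣq) / √[(nΣp² − (Σp)²)(nΣq² − (Σq)²)]
Numerator: 6×3340 − 122×163 = 154
Denominator: √[(16116 − 14884)(27006 − 26569)] = √[1232 × 437] = 733.7466
r = 154 / 733.7466 ≈ 0.2099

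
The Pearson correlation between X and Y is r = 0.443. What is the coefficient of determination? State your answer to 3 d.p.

r² = (0.443)² = 0.196

0.196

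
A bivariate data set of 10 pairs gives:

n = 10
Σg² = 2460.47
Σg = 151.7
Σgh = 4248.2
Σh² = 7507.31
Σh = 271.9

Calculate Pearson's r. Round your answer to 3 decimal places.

r = (nΣgh − ΣgΣh) / √[(nΣg² − (Σg)²)(nΣh² − (Σh)²)]
Numerator: 10×4248.2 − 151.7×271.9 = 1234.77
Denominator: √[(24604.7 − 23012.89)(75073.1 − 73929.61)] = √[1591.81 × 1143.49] = 1349.1549
r = 1234.77 / 1349.1549 ≈ 0.915

0.915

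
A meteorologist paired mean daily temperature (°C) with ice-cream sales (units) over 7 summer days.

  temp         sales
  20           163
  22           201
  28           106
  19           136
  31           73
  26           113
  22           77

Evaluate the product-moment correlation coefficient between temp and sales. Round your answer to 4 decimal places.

n = 7, Σx = 168, Σy = 869, Σx² = 4150, Σy² = 120729, Σxy = 20129
nΣxy − ΣxΣy = 140903 − 145992 = -5089
nΣx² − (Σx)² = 29050 − 28224 = 826; nΣy² − (Σy)² = 845103 − 755161 = 89942
r = -5089 / √(826 × 89942) = -5089 / 8619.2860 ≈ -0.5904

-0.5904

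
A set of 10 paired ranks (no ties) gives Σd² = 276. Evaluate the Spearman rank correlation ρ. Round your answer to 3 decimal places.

-0.673

ρ = 1 − 6Σd² / [n(n²−1)] = 1 − 6×276 / (10×99)
  = 1 − 1656/990 = 1 − 1.6727 ≈ -0.673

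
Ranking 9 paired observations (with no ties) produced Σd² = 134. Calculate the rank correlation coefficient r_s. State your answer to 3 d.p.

-0.117

ρ = 1 − 6Σd² / [n(n²−1)] = 1 − 6×134 / (9×80)
  = 1 − 804/720 = 1 − 1.1167 ≈ -0.117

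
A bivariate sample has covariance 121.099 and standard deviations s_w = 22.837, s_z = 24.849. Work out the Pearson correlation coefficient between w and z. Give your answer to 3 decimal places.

r = Cov(w,z) / (s_w · s_z) = 121.099 / (22.837 × 24.849)
  = 121.099 / 567.4766 ≈ 0.213

0.213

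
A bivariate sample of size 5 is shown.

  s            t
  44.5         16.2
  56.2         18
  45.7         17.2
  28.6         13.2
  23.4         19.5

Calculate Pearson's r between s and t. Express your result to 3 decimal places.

n = 5, Σs = 198.4, Σt = 84.1, Σs² = 8592.7, Σt² = 1436.77, Σst = 3352.36
nΣst − ΣsΣt = 16761.8 − 16685.44 = 76.36
nΣs² − (Σs)² = 42963.5 − 39362.56 = 3600.94; nΣt² − (Σt)² = 7183.85 − 7072.81 = 111.04
r = 76.36 / √(3600.94 × 111.04) = 76.36 / 632.3357 ≈ 0.121

0.121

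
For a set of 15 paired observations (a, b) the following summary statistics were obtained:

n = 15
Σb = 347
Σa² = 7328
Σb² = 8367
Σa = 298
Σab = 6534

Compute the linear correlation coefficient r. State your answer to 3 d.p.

r = (nΣab − ΣaΣb) / √[(nΣa² − (Σa)²)(nΣb² − (Σb)²)]
Numerator: 15×6534 − 298×347 = -5396
Denominator: √[(109920 − 88804)(125505 − 120409)] = √[21116 × 5096] = 10373.3859
r = -5396 / 10373.3859 ≈ -0.520

-0.520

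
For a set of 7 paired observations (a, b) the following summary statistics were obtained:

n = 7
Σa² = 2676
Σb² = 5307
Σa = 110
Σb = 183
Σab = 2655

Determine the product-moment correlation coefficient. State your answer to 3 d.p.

r = (nΣab − ΣaΣb) / √[(nΣa² − (Σa)²)(nΣb² − (Σb)²)]
Numerator: 7×2655 − 110×183 = -1545
Denominator: √[(18732 − 12100)(37149 − 33489)] = √[6632 × 3660] = 4926.7758
r = -1545 / 4926.7758 ≈ -0.314

-0.314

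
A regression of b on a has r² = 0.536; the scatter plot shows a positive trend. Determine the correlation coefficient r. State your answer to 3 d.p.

0.732

|r| = √0.536 = 0.732
The association is positive, so r = 0.732.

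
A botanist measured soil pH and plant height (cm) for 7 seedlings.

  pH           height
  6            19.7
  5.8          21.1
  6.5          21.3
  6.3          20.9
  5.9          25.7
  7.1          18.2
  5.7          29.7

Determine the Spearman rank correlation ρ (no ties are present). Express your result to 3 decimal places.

Rank pH: 4, 2, 6, 5, 3, 7, 1
Rank height: 2, 4, 5, 3, 6, 1, 7
d = rank(pH) − rank(height): 2, -2, 1, 2, -3, 6, -6; Σd² = 94
ρ = 1 − 6Σd² / [n(n²−1)] = 1 − 6×94 / (7×48) = 1 − 564/336 ≈ -0.679

-0.679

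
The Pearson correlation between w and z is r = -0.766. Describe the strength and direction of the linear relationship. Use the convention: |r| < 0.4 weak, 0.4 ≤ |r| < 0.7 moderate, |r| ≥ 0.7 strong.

strong negative

r = -0.766 < 0 so the relationship is negative.
|r| = 0.766, which falls in the strong range.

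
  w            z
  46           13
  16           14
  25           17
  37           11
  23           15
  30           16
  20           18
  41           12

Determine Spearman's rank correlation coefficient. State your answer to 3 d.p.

Rank w: 8, 1, 4, 6, 3, 5, 2, 7
Rank z: 3, 4, 7, 1, 5, 6, 8, 2
d = rank(w) − rank(z): 5, -3, -3, 5, -2, -1, -6, 5; Σd² = 134
ρ = 1 − 6Σd² / [n(n²−1)] = 1 − 6×134 / (8×63) = 1 − 804/504 ≈ -0.595

-0.595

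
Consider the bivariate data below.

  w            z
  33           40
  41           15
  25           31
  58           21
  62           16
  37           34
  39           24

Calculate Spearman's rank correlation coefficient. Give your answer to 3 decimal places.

Rank w: 2, 5, 1, 6, 7, 3, 4
Rank z: 7, 1, 5, 3, 2, 6, 4
d = rank(w) − rank(z): -5, 4, -4, 3, 5, -3, 0; Σd² = 100
ρ = 1 − 6Σd² / [n(n²−1)] = 1 − 6×100 / (7×48) = 1 − 600/336 ≈ -0.786

-0.786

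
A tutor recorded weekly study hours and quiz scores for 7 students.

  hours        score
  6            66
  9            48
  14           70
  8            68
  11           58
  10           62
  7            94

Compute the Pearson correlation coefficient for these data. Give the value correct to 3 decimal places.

n = 7, Σx = 65, Σy = 466, Σx² = 647, Σy² = 32228, Σxy = 4268
nΣxy − ΣxΣy = 29876 − 30290 = -414
nΣx² − (Σx)² = 4529 − 4225 = 304; nΣy² − (Σy)² = 225596 − 217156 = 8440
r = -414 / √(304 × 8440) = -414 / 1601.7990 ≈ -0.258

-0.258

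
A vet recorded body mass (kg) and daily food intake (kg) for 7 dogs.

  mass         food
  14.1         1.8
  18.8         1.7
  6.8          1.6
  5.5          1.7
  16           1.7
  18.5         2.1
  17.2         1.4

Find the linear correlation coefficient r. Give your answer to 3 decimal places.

n = 7, Σx = 96.9, Σy = 12, Σx² = 1522.83, Σy² = 20.84, Σxy = 167.7
nΣxy − ΣxΣy = 1173.9 − 1162.8 = 11.1
nΣx² − (Σx)² = 10659.81 − 9389.61 = 1270.2; nΣy² − (Σy)² = 145.88 − 144 = 1.88
r = 11.1 / √(1270.2 × 1.88) = 11.1 / 48.8669 ≈ 0.227

0.227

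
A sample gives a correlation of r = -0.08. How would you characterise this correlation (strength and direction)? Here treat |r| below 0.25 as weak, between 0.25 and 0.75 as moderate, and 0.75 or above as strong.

r = -0.08 < 0 so the relationship is negative.
|r| = 0.08, which falls in the weak range.

weak negative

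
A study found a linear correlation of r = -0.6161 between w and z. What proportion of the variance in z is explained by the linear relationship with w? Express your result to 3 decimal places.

r² = (-0.6161)² = 0.380

0.380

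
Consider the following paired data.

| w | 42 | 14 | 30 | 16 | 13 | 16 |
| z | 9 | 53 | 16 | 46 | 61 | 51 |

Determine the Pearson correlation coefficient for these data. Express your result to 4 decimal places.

-0.9648

n = 6, Σw = 131, Σz = 236, Σw² = 3541, Σz² = 11584, Σwz = 3945
nΣwz − ΣwΣz = 23670 − 30916 = -7246
nΣw² − (Σw)² = 21246 − 17161 = 4085; nΣz² − (Σz)² = 69504 − 55696 = 13808
r = -7246 / √(4085 × 13808) = -7246 / 7510.3715 ≈ -0.9648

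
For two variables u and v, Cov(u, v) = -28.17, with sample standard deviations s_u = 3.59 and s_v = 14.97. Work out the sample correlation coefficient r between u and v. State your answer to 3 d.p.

-0.524

r = Cov(u,v) / (s_u · s_v) = -28.17 / (3.59 × 14.97)
  = -28.17 / 53.7423 ≈ -0.524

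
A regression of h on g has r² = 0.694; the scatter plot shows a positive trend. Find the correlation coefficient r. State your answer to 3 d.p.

|r| = √0.694 = 0.833
The association is positive, so r = 0.833.

0.833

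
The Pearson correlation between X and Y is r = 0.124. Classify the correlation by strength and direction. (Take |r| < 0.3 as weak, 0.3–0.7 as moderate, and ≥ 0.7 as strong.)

weak positive

r = 0.124 > 0 so the relationship is positive.
|r| = 0.124, which falls in the weak range.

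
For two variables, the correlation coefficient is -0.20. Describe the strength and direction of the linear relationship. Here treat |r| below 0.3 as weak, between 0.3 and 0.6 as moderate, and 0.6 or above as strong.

weak negative

r = -0.20 < 0 so the relationship is negative.
|r| = 0.20, which falls in the weak range.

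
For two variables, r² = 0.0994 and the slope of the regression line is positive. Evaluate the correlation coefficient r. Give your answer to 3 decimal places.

|r| = √0.0994 = 0.315
The association is positive, so r = 0.315.

0.315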